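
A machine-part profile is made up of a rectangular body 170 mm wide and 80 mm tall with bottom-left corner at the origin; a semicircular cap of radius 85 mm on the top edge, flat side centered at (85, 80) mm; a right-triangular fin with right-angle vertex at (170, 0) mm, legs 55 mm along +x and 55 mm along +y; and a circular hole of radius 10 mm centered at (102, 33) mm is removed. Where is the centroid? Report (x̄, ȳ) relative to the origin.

Part | A | x̄ᵢ | ȳᵢ | A·x̄ᵢ | A·ȳᵢ
rectangular body | 13600.00 | 85.00 | 40.00 | 1156000.00 | 544000.00
semicircular top | 11349.00 | 85.00 | 116.08 | 964665.29 | 1317336.94
triangular fin | 1512.50 | 188.33 | 18.33 | 284854.17 | 27729.17
hole | -314.16 | 102.00 | 33.00 | -32044.25 | -10367.26
Σ | 26147.34 |  |  | 2373475.22 | 1878698.85
x̄ = 2373475.22 / 26147.34 = 90.77 mm
ȳ = 1878698.85 / 26147.34 = 71.85 mm

x̄ = 90.77 mm, ȳ = 71.85 mm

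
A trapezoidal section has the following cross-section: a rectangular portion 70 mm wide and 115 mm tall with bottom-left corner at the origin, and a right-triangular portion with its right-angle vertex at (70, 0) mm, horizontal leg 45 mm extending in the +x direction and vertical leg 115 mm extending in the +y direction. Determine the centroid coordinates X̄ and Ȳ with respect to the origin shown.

rectangular portion: A = 70 × 115 = 8050.00, centroid at (35.00, 57.50).
triangular portion: A = ½·45·115 = 2587.50, centroid at (85.00, 38.33).
ΣA = 10637.50 mm²
ΣAX̄ = (8050.00)(35.00) + (2587.50)(85.00) = 501687.50 mm³
ΣAȲ = (8050.00)(57.50) + (2587.50)(38.33) = 562062.50 mm³
X̄ = 501687.50 / 10637.50 = 47.16 mm
Ȳ = 562062.50 / 10637.50 = 52.84 mm

X̄ = 47.16 mm, Ȳ = 52.84 mm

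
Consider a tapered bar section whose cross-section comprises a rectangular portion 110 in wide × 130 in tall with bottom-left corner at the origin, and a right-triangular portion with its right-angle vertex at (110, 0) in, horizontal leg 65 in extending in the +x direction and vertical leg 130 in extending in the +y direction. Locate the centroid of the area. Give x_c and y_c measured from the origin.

x_c = 72.49 in, y_c = 60.06 in

rectangular portion: A = 110 × 130 = 14300.00, centroid at (55.00, 65.00).
triangular portion: A = ½·65·130 = 4225.00, centroid at (131.67, 43.33).
ΣA = 18525.00 in²
ΣAx_c = (14300.00)(55.00) + (4225.00)(131.67) = 1342791.67 in³
ΣAy_c = (14300.00)(65.00) + (4225.00)(43.33) = 1112583.33 in³
x_c = 1342791.67 / 18525.00 = 72.49 in
y_c = 1112583.33 / 18525.00 = 60.06 in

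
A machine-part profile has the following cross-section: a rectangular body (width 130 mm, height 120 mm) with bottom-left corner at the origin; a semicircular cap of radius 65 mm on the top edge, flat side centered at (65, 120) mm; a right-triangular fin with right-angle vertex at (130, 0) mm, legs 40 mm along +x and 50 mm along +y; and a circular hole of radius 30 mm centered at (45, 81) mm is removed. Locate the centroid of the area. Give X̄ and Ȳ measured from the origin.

rectangular body: A = 130 × 120 = 15600.00, centroid at (65.00, 60.00).
semicircular top: A = ½π·65² = 6636.61, centroid at (65.00, 147.59).
triangular fin: A = ½·40·50 = 1000.00, centroid at (143.33, 16.67).
hole: A = −π·30² = -2827.43, centroid at (45.00, 81.00).
ΣA = 20409.18 mm², ΣAX̄ = 1461478.77 mm³, ΣAȲ = 1703121.63 mm³.
X̄ = 1461478.77/20409.18 = 71.61 mm; Ȳ = 1703121.63/20409.18 = 83.45 mm.

X̄ = 71.61 mm, Ȳ = 83.45 mm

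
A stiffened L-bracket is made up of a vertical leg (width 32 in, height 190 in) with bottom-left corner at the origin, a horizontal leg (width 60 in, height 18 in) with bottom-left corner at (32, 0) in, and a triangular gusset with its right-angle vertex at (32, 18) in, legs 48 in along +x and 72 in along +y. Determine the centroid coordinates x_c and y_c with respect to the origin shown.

x_c = 27.81 in, y_c = 74.25 in

vertical leg: A = 32 × 190 = 6080.00, centroid at (16.00, 95.00).
horizontal leg: A = 60 × 18 = 1080.00, centroid at (62.00, 9.00).
gusset: A = ½·48·72 = 1728.00, centroid at (48.00, 42.00).
ΣA = 8888.00 in², ΣAx_c = 247184.00 in³, ΣAy_c = 659896.00 in³.
x_c = 247184.00/8888.00 = 27.81 in; y_c = 659896.00/8888.00 = 74.25 in.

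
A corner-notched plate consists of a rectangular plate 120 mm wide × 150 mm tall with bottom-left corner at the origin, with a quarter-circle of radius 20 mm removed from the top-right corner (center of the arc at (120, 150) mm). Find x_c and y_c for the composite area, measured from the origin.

plate: A = 120 × 150 = 18000.00, centroid at (60.00, 75.00).
removed quarter-circle: A = −¼π·20² = -314.16, centroid at (111.51, 141.51).
ΣA = 17685.84 mm²
ΣAx_c = (18000.00)(60.00) + (-314.16)(111.51) = 1044967.55 mm³
ΣAy_c = (18000.00)(75.00) + (-314.16)(141.51) = 1305542.78 mm³
x_c = 1044967.55 / 17685.84 = 59.08 mm
y_c = 1305542.78 / 17685.84 = 73.82 mm

x_c = 59.08 mm, y_c = 73.82 mm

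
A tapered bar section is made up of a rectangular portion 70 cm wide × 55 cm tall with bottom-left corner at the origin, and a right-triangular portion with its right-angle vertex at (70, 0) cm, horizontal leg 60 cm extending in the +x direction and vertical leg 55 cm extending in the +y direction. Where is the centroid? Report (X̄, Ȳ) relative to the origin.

X̄ = 51.50 cm, Ȳ = 24.75 cm

Part | A | x̄ᵢ | ȳᵢ | A·x̄ᵢ | A·ȳᵢ
rectangular portion | 3850.00 | 35.00 | 27.50 | 134750.00 | 105875.00
triangular portion | 1650.00 | 90.00 | 18.33 | 148500.00 | 30250.00
Σ | 5500.00 |  |  | 283250.00 | 136125.00
X̄ = 283250.00 / 5500.00 = 51.50 cm
Ȳ = 136125.00 / 5500.00 = 24.75 cm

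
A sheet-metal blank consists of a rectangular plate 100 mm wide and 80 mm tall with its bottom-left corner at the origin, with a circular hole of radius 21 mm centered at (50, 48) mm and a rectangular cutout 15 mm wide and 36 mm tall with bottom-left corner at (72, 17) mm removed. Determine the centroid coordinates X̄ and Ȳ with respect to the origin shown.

X̄ = 47.38 mm, Ȳ = 38.62 mm

Part | A | x̄ᵢ | ȳᵢ | A·x̄ᵢ | A·ȳᵢ
plate | 8000.00 | 50.00 | 40.00 | 400000.00 | 320000.00
hole 1 | -1385.44 | 50.00 | 48.00 | -69272.12 | -66501.23
hole 2 | -540.00 | 79.50 | 35.00 | -42930.00 | -18900.00
Σ | 6074.56 |  |  | 287797.88 | 234598.77
X̄ = 287797.88 / 6074.56 = 47.38 mm
Ȳ = 234598.77 / 6074.56 = 38.62 mm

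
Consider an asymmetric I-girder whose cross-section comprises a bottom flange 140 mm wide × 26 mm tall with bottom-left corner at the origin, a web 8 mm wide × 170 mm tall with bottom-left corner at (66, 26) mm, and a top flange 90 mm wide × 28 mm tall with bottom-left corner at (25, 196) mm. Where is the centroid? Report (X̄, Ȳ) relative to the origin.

bottom flange: A = 140 × 26 = 3640.00, centroid at (70.00, 13.00).
web: A = 8 × 170 = 1360.00, centroid at (70.00, 111.00).
top flange: A = 90 × 28 = 2520.00, centroid at (70.00, 210.00).
ΣA = 7520.00 mm², ΣAX̄ = 526400.00 mm³, ΣAȲ = 727480.00 mm³.
X̄ = 526400.00/7520.00 = 70.00 mm; Ȳ = 727480.00/7520.00 = 96.74 mm.

X̄ = 70.00 mm, Ȳ = 96.74 mm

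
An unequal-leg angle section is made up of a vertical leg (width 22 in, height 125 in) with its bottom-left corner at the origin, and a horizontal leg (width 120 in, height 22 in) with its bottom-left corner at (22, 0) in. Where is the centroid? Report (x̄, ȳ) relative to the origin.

x̄ = 45.78 in, ȳ = 37.28 in

vertical leg: A = 22 × 125 = 2750.00, centroid at (11.00, 62.50).
horizontal leg: A = 120 × 22 = 2640.00, centroid at (82.00, 11.00).
ΣA = 5390.00 in²
ΣAx̄ = (2750.00)(11.00) + (2640.00)(82.00) = 246730.00 in³
ΣAȳ = (2750.00)(62.50) + (2640.00)(11.00) = 200915.00 in³
x̄ = 246730.00 / 5390.00 = 45.78 in
ȳ = 200915.00 / 5390.00 = 37.28 in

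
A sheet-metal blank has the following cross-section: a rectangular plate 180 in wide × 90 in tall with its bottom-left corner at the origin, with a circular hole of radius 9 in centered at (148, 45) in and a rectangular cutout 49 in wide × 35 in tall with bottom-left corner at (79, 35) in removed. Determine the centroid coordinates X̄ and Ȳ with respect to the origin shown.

X̄ = 87.34 in, Ȳ = 44.10 in

Part | A | x̄ᵢ | ȳᵢ | A·x̄ᵢ | A·ȳᵢ
plate | 16200.00 | 90.00 | 45.00 | 1458000.00 | 729000.00
hole 1 | -254.47 | 148.00 | 45.00 | -37661.41 | -11451.11
hole 2 | -1715.00 | 103.50 | 52.50 | -177502.50 | -90037.50
Σ | 14230.53 |  |  | 1242836.09 | 627511.39
X̄ = 1242836.09 / 14230.53 = 87.34 in
Ȳ = 627511.39 / 14230.53 = 44.10 in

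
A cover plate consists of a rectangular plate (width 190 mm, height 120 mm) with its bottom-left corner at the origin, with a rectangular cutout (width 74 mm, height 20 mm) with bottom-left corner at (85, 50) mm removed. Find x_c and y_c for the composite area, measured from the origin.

Part | A | x̄ᵢ | ȳᵢ | A·x̄ᵢ | A·ȳᵢ
plate | 22800.00 | 95.00 | 60.00 | 2166000.00 | 1368000.00
hole | -1480.00 | 122.00 | 60.00 | -180560.00 | -88800.00
Σ | 21320.00 |  |  | 1985440.00 | 1279200.00
x_c = 1985440.00 / 21320.00 = 93.13 mm
y_c = 1279200.00 / 21320.00 = 60.00 mm

x_c = 93.13 mm, y_c = 60.00 mm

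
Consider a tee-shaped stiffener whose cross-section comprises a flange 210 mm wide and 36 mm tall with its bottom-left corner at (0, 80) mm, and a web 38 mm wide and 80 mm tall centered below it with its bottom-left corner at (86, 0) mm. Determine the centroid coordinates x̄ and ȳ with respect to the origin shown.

Part | A | x̄ᵢ | ȳᵢ | A·x̄ᵢ | A·ȳᵢ
web | 3040.00 | 105.00 | 40.00 | 319200.00 | 121600.00
flange | 7560.00 | 105.00 | 98.00 | 793800.00 | 740880.00
Σ | 10600.00 |  |  | 1113000.00 | 862480.00
x̄ = 1113000.00 / 10600.00 = 105.00 mm
ȳ = 862480.00 / 10600.00 = 81.37 mm

x̄ = 105.00 mm, ȳ = 81.37 mm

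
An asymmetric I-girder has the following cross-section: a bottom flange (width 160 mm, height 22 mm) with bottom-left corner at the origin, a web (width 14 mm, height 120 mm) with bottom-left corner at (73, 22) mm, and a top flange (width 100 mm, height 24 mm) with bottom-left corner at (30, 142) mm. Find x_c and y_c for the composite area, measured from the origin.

bottom flange: A = 160 × 22 = 3520.00, centroid at (80.00, 11.00).
web: A = 14 × 120 = 1680.00, centroid at (80.00, 82.00).
top flange: A = 100 × 24 = 2400.00, centroid at (80.00, 154.00).
ΣA = 7600.00 mm²
ΣAx_c = (3520.00)(80.00) + (1680.00)(80.00) + (2400.00)(80.00) = 608000.00 mm³
ΣAy_c = (3520.00)(11.00) + (1680.00)(82.00) + (2400.00)(154.00) = 546080.00 mm³
x_c = 608000.00 / 7600.00 = 80.00 mm
y_c = 546080.00 / 7600.00 = 71.85 mm

x_c = 80.00 mm, y_c = 71.85 mm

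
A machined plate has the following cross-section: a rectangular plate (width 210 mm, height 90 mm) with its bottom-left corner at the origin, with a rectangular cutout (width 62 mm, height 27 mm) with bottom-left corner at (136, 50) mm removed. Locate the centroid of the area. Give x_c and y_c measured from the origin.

x_c = 98.97 mm, y_c = 43.20 mm

plate: A = 210 × 90 = 18900.00, centroid at (105.00, 45.00).
hole: A = −(62 × 27) = -1674.00, centroid at (167.00, 63.50).
ΣA = 17226.00 mm², ΣAx_c = 1704942.00 mm³, ΣAy_c = 744201.00 mm³.
x_c = 1704942.00/17226.00 = 98.97 mm; y_c = 744201.00/17226.00 = 43.20 mm.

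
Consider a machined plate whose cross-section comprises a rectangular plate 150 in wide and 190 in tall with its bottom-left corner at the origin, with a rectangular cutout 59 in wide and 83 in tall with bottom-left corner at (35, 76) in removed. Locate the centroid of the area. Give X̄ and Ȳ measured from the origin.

X̄ = 77.18 in, Ȳ = 90.33 in

plate: A = 150 × 190 = 28500.00, centroid at (75.00, 95.00).
hole: A = −(59 × 83) = -4897.00, centroid at (64.50, 117.50).
ΣA = 23603.00 in²
ΣAX̄ = (28500.00)(75.00) + (-4897.00)(64.50) = 1821643.50 in³
ΣAȲ = (28500.00)(95.00) + (-4897.00)(117.50) = 2132102.50 in³
X̄ = 1821643.50 / 23603.00 = 77.18 in
Ȳ = 2132102.50 / 23603.00 = 90.33 in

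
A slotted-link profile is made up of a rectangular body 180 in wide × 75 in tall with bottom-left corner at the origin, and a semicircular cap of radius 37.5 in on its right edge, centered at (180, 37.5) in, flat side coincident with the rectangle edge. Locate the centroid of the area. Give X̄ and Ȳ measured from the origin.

X̄ = 104.89 in, Ȳ = 37.50 in

Part | A | x̄ᵢ | ȳᵢ | A·x̄ᵢ | A·ȳᵢ
rectangular body | 13500.00 | 90.00 | 37.50 | 1215000.00 | 506250.00
semicircular end | 2208.93 | 195.92 | 37.50 | 432764.07 | 82834.96
Σ | 15708.93 |  |  | 1647764.07 | 589084.96
X̄ = 1647764.07 / 15708.93 = 104.89 in
Ȳ = 589084.96 / 15708.93 = 37.50 in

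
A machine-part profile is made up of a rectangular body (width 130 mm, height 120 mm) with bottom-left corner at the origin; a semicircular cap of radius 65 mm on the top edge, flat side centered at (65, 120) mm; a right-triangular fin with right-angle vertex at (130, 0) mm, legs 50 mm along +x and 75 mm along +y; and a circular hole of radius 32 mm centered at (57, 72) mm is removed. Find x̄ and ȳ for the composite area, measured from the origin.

rectangular body: A = 130 × 120 = 15600.00, centroid at (65.00, 60.00).
semicircular top: A = ½π·65² = 6636.61, centroid at (65.00, 147.59).
triangular fin: A = ½·50·75 = 1875.00, centroid at (146.67, 25.00).
hole: A = −π·32² = -3216.99, centroid at (57.00, 72.00).
ΣA = 20894.62 mm²
ΣAx̄ = (15600.00)(65.00) + (6636.61)(65.00) + (1875.00)(146.67) + (-3216.99)(57.00) = 1537011.46 mm³
ΣAȳ = (15600.00)(60.00) + (6636.61)(147.59) + (1875.00)(25.00) + (-3216.99)(72.00) = 1730728.73 mm³
x̄ = 1537011.46 / 20894.62 = 73.56 mm
ȳ = 1730728.73 / 20894.62 = 82.83 mm

x̄ = 73.56 mm, ȳ = 82.83 mm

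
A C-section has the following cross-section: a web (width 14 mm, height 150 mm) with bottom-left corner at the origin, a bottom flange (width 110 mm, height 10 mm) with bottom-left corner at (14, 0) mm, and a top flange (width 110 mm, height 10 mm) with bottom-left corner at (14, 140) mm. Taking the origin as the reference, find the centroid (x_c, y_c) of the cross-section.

x_c = 38.72 mm, y_c = 75.00 mm

web: A = 14 × 150 = 2100.00, centroid at (7.00, 75.00).
bottom flange: A = 110 × 10 = 1100.00, centroid at (69.00, 5.00).
top flange: A = 110 × 10 = 1100.00, centroid at (69.00, 145.00).
ΣA = 4300.00 mm²
ΣAx_c = (2100.00)(7.00) + (1100.00)(69.00) + (1100.00)(69.00) = 166500.00 mm³
ΣAy_c = (2100.00)(75.00) + (1100.00)(5.00) + (1100.00)(145.00) = 322500.00 mm³
x_c = 166500.00 / 4300.00 = 38.72 mm
y_c = 322500.00 / 4300.00 = 75.00 mm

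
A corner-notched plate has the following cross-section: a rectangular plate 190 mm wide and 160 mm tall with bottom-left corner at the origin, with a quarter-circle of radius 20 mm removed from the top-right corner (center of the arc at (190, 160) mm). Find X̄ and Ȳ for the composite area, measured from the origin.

X̄ = 94.10 mm, Ȳ = 79.25 mm

plate: A = 190 × 160 = 30400.00, centroid at (95.00, 80.00).
removed quarter-circle: A = −¼π·20² = -314.16, centroid at (181.51, 151.51).
ΣA = 30085.84 mm², ΣAX̄ = 2830976.41 mm³, ΣAȲ = 2384401.18 mm³.
X̄ = 2830976.41/30085.84 = 94.10 mm; Ȳ = 2384401.18/30085.84 = 79.25 mm.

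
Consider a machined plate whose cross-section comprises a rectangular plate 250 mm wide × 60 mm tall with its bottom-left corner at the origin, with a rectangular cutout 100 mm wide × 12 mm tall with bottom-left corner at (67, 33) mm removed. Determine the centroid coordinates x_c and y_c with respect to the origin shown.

x_c = 125.70 mm, y_c = 29.22 mm

plate: A = 250 × 60 = 15000.00, centroid at (125.00, 30.00).
hole: A = −(100 × 12) = -1200.00, centroid at (117.00, 39.00).
ΣA = 13800.00 mm², ΣAx_c = 1734600.00 mm³, ΣAy_c = 403200.00 mm³.
x_c = 1734600.00/13800.00 = 125.70 mm; y_c = 403200.00/13800.00 = 29.22 mm.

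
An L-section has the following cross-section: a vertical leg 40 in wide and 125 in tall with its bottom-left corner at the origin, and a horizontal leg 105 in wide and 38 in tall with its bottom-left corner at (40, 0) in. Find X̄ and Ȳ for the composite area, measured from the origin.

X̄ = 52.18 in, Ȳ = 43.19 in

vertical leg: A = 40 × 125 = 5000.00, centroid at (20.00, 62.50).
horizontal leg: A = 105 × 38 = 3990.00, centroid at (92.50, 19.00).
ΣA = 8990.00 in², ΣAX̄ = 469075.00 in³, ΣAȲ = 388310.00 in³.
X̄ = 469075.00/8990.00 = 52.18 in; Ȳ = 388310.00/8990.00 = 43.19 in.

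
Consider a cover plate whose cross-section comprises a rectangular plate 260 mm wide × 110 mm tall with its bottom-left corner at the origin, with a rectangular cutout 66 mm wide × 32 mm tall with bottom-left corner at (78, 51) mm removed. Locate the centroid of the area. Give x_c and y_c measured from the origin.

plate: A = 260 × 110 = 28600.00, centroid at (130.00, 55.00).
hole: A = −(66 × 32) = -2112.00, centroid at (111.00, 67.00).
ΣA = 26488.00 mm²
ΣAx_c = (28600.00)(130.00) + (-2112.00)(111.00) = 3483568.00 mm³
ΣAy_c = (28600.00)(55.00) + (-2112.00)(67.00) = 1431496.00 mm³
x_c = 3483568.00 / 26488.00 = 131.51 mm
y_c = 1431496.00 / 26488.00 = 54.04 mm

x_c = 131.51 mm, y_c = 54.04 mm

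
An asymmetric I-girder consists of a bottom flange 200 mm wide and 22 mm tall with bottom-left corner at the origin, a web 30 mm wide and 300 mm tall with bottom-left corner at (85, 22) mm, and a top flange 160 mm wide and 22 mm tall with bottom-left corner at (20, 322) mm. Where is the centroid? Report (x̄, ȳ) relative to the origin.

x̄ = 100.00 mm, ȳ = 163.63 mm

bottom flange: A = 200 × 22 = 4400.00, centroid at (100.00, 11.00).
web: A = 30 × 300 = 9000.00, centroid at (100.00, 172.00).
top flange: A = 160 × 22 = 3520.00, centroid at (100.00, 333.00).
ΣA = 16920.00 mm²
ΣAx̄ = (4400.00)(100.00) + (9000.00)(100.00) + (3520.00)(100.00) = 1692000.00 mm³
ΣAȳ = (4400.00)(11.00) + (9000.00)(172.00) + (3520.00)(333.00) = 2768560.00 mm³
x̄ = 1692000.00 / 16920.00 = 100.00 mm
ȳ = 2768560.00 / 16920.00 = 163.63 mm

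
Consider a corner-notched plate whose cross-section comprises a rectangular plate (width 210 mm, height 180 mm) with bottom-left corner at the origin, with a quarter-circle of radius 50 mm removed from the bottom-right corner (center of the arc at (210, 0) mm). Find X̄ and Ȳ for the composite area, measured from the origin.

plate: A = 210 × 180 = 37800.00, centroid at (105.00, 90.00).
removed quarter-circle: A = −¼π·50² = -1963.50, centroid at (188.78, 21.22).
ΣA = 35836.50 mm²
ΣAX̄ = (37800.00)(105.00) + (-1963.50)(188.78) = 3598332.63 mm³
ΣAȲ = (37800.00)(90.00) + (-1963.50)(21.22) = 3360333.33 mm³
X̄ = 3598332.63 / 35836.50 = 100.41 mm
Ȳ = 3360333.33 / 35836.50 = 93.77 mm

X̄ = 100.41 mm, Ȳ = 93.77 mm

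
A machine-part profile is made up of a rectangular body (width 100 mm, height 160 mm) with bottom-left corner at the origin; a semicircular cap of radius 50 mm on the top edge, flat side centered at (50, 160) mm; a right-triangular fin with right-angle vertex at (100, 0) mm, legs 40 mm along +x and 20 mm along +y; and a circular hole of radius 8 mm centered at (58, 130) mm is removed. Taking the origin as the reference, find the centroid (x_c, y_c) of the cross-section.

rectangular body: A = 100 × 160 = 16000.00, centroid at (50.00, 80.00).
semicircular top: A = ½π·50² = 3926.99, centroid at (50.00, 181.22).
triangular fin: A = ½·40·20 = 400.00, centroid at (113.33, 6.67).
hole: A = −π·8² = -201.06, centroid at (58.00, 130.00).
ΣA = 20125.93 mm²
ΣAx_c = (16000.00)(50.00) + (3926.99)(50.00) + (400.00)(113.33) + (-201.06)(58.00) = 1030021.28 mm³
ΣAy_c = (16000.00)(80.00) + (3926.99)(181.22) + (400.00)(6.67) + (-201.06)(130.00) = 1968180.48 mm³
x_c = 1030021.28 / 20125.93 = 51.18 mm
y_c = 1968180.48 / 20125.93 = 97.79 mm

x_c = 51.18 mm, y_c = 97.79 mm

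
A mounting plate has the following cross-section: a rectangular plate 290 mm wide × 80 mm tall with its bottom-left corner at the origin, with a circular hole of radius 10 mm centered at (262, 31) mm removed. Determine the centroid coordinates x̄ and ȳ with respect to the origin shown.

x̄ = 143.39 mm, ȳ = 40.12 mm

Part | A | x̄ᵢ | ȳᵢ | A·x̄ᵢ | A·ȳᵢ
plate | 23200.00 | 145.00 | 40.00 | 3364000.00 | 928000.00
hole | -314.16 | 262.00 | 31.00 | -82309.73 | -9738.94
Σ | 22885.84 |  |  | 3281690.27 | 918261.06
x̄ = 3281690.27 / 22885.84 = 143.39 mm
ȳ = 918261.06 / 22885.84 = 40.12 mm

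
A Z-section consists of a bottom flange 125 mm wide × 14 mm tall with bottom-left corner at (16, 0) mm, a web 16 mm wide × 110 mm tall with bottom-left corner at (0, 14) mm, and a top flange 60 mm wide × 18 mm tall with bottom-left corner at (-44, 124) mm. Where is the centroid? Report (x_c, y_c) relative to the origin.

bottom flange: A = 125 × 14 = 1750.00, centroid at (78.50, 7.00).
web: A = 16 × 110 = 1760.00, centroid at (8.00, 69.00).
top flange: A = 60 × 18 = 1080.00, centroid at (-14.00, 133.00).
ΣA = 4590.00 mm²
ΣAx_c = (1750.00)(78.50) + (1760.00)(8.00) + (1080.00)(-14.00) = 136335.00 mm³
ΣAy_c = (1750.00)(7.00) + (1760.00)(69.00) + (1080.00)(133.00) = 277330.00 mm³
x_c = 136335.00 / 4590.00 = 29.70 mm
y_c = 277330.00 / 4590.00 = 60.42 mm

x_c = 29.70 mm, y_c = 60.42 mm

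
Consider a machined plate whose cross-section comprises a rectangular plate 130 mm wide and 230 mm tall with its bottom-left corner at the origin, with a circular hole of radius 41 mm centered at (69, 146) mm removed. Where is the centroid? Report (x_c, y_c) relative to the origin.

Part | A | x̄ᵢ | ȳᵢ | A·x̄ᵢ | A·ȳᵢ
plate | 29900.00 | 65.00 | 115.00 | 1943500.00 | 3438500.00
hole | -5281.02 | 69.00 | 146.00 | -364390.19 | -771028.52
Σ | 24618.98 |  |  | 1579109.81 | 2667471.48
x_c = 1579109.81 / 24618.98 = 64.14 mm
y_c = 2667471.48 / 24618.98 = 108.35 mm

x_c = 64.14 mm, y_c = 108.35 mm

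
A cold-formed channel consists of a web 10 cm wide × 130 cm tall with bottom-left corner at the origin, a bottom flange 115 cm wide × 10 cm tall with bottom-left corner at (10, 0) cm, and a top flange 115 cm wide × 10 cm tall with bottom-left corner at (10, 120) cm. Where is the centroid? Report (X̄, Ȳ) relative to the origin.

X̄ = 44.93 cm, Ȳ = 65.00 cm

web: A = 10 × 130 = 1300.00, centroid at (5.00, 65.00).
bottom flange: A = 115 × 10 = 1150.00, centroid at (67.50, 5.00).
top flange: A = 115 × 10 = 1150.00, centroid at (67.50, 125.00).
ΣA = 3600.00 cm², ΣAX̄ = 161750.00 cm³, ΣAȲ = 234000.00 cm³.
X̄ = 161750.00/3600.00 = 44.93 cm; Ȳ = 234000.00/3600.00 = 65.00 cm.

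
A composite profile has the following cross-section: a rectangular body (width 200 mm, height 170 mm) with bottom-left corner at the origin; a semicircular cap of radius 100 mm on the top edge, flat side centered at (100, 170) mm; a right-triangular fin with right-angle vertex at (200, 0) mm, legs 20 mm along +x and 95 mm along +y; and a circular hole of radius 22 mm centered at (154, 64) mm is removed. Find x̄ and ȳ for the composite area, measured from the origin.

x̄ = 100.39 mm, ȳ = 125.36 mm

rectangular body: A = 200 × 170 = 34000.00, centroid at (100.00, 85.00).
semicircular top: A = ½π·100² = 15707.96, centroid at (100.00, 212.44).
triangular fin: A = ½·20·95 = 950.00, centroid at (206.67, 31.67).
hole: A = −π·22² = -1520.53, centroid at (154.00, 64.00).
ΣA = 49137.43 mm²
ΣAx̄ = (34000.00)(100.00) + (15707.96)(100.00) + (950.00)(206.67) + (-1520.53)(154.00) = 4932967.91 mm³
ΣAȳ = (34000.00)(85.00) + (15707.96)(212.44) + (950.00)(31.67) + (-1520.53)(64.00) = 6159789.78 mm³
x̄ = 4932967.91 / 49137.43 = 100.39 mm
ȳ = 6159789.78 / 49137.43 = 125.36 mm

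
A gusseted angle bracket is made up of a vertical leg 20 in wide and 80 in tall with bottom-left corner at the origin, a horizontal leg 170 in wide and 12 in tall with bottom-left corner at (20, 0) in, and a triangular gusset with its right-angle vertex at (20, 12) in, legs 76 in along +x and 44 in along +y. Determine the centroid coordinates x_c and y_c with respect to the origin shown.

x_c = 57.60 in, y_c = 22.75 in

vertical leg: A = 20 × 80 = 1600.00, centroid at (10.00, 40.00).
horizontal leg: A = 170 × 12 = 2040.00, centroid at (105.00, 6.00).
gusset: A = ½·76·44 = 1672.00, centroid at (45.33, 26.67).
ΣA = 5312.00 in²
ΣAx_c = (1600.00)(10.00) + (2040.00)(105.00) + (1672.00)(45.33) = 305997.33 in³
ΣAy_c = (1600.00)(40.00) + (2040.00)(6.00) + (1672.00)(26.67) = 120826.67 in³
x_c = 305997.33 / 5312.00 = 57.60 in
y_c = 120826.67 / 5312.00 = 22.75 in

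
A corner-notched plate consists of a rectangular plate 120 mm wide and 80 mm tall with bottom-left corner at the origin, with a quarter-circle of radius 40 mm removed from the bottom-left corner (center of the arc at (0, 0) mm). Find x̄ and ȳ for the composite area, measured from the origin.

plate: A = 120 × 80 = 9600.00, centroid at (60.00, 40.00).
removed quarter-circle: A = −¼π·40² = -1256.64, centroid at (16.98, 16.98).
ΣA = 8343.36 mm², ΣAx̄ = 554666.67 mm³, ΣAȳ = 362666.67 mm³.
x̄ = 554666.67/8343.36 = 66.48 mm; ȳ = 362666.67/8343.36 = 43.47 mm.

x̄ = 66.48 mm, ȳ = 43.47 mm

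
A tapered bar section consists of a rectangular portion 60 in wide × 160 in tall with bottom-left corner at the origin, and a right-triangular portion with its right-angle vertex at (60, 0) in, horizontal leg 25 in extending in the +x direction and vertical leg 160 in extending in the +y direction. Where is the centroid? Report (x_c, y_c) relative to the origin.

rectangular portion: A = 60 × 160 = 9600.00, centroid at (30.00, 80.00).
triangular portion: A = ½·25·160 = 2000.00, centroid at (68.33, 53.33).
ΣA = 11600.00 in², ΣAx_c = 424666.67 in³, ΣAy_c = 874666.67 in³.
x_c = 424666.67/11600.00 = 36.61 in; y_c = 874666.67/11600.00 = 75.40 in.

x_c = 36.61 in, y_c = 75.40 in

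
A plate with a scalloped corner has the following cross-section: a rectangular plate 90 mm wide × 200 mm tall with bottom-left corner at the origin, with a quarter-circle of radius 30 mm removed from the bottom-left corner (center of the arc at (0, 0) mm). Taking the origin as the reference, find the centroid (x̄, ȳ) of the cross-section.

x̄ = 46.32 mm, ȳ = 103.57 mm

plate: A = 90 × 200 = 18000.00, centroid at (45.00, 100.00).
removed quarter-circle: A = −¼π·30² = -706.86, centroid at (12.73, 12.73).
ΣA = 17293.14 mm², ΣAx̄ = 801000.00 mm³, ΣAȳ = 1791000.00 mm³.
x̄ = 801000.00/17293.14 = 46.32 mm; ȳ = 1791000.00/17293.14 = 103.57 mm.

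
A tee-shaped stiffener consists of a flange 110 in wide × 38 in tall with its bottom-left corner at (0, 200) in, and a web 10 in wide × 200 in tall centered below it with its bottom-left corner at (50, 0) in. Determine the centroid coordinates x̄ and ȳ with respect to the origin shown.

x̄ = 55.00 in, ȳ = 180.49 in

web: A = 10 × 200 = 2000.00, centroid at (55.00, 100.00).
flange: A = 110 × 38 = 4180.00, centroid at (55.00, 219.00).
ΣA = 6180.00 in², ΣAx̄ = 339900.00 in³, ΣAȳ = 1115420.00 in³.
x̄ = 339900.00/6180.00 = 55.00 in; ȳ = 1115420.00/6180.00 = 180.49 in.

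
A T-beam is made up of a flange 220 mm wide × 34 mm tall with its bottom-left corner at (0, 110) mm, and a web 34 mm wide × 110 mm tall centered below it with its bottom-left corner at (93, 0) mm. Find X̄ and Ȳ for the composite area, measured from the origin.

X̄ = 110.00 mm, Ȳ = 103.00 mm

Part | A | x̄ᵢ | ȳᵢ | A·x̄ᵢ | A·ȳᵢ
web | 3740.00 | 110.00 | 55.00 | 411400.00 | 205700.00
flange | 7480.00 | 110.00 | 127.00 | 822800.00 | 949960.00
Σ | 11220.00 |  |  | 1234200.00 | 1155660.00
X̄ = 1234200.00 / 11220.00 = 110.00 mm
Ȳ = 1155660.00 / 11220.00 = 103.00 mm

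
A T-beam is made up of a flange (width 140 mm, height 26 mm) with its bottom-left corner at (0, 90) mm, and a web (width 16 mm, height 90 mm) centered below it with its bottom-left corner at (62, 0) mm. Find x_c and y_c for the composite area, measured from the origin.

x_c = 70.00 mm, y_c = 86.56 mm

web: A = 16 × 90 = 1440.00, centroid at (70.00, 45.00).
flange: A = 140 × 26 = 3640.00, centroid at (70.00, 103.00).
ΣA = 5080.00 mm², ΣAx_c = 355600.00 mm³, ΣAy_c = 439720.00 mm³.
x_c = 355600.00/5080.00 = 70.00 mm; y_c = 439720.00/5080.00 = 86.56 mm.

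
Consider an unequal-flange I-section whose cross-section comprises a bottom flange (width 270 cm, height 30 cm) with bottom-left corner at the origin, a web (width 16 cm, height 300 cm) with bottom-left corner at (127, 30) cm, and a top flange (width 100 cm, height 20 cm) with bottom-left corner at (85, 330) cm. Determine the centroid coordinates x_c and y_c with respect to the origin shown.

x_c = 135.00 cm, y_c = 111.78 cm

bottom flange: A = 270 × 30 = 8100.00, centroid at (135.00, 15.00).
web: A = 16 × 300 = 4800.00, centroid at (135.00, 180.00).
top flange: A = 100 × 20 = 2000.00, centroid at (135.00, 340.00).
ΣA = 14900.00 cm²
ΣAx_c = (8100.00)(135.00) + (4800.00)(135.00) + (2000.00)(135.00) = 2011500.00 cm³
ΣAy_c = (8100.00)(15.00) + (4800.00)(180.00) + (2000.00)(340.00) = 1665500.00 cm³
x_c = 2011500.00 / 14900.00 = 135.00 cm
y_c = 1665500.00 / 14900.00 = 111.78 cm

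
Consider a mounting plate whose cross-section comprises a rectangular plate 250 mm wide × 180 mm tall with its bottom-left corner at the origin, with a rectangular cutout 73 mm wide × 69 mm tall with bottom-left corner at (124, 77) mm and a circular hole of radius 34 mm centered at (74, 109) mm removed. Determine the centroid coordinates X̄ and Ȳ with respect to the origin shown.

plate: A = 250 × 180 = 45000.00, centroid at (125.00, 90.00).
hole 1: A = −(73 × 69) = -5037.00, centroid at (160.50, 111.50).
hole 2: A = −π·34² = -3631.68, centroid at (74.00, 109.00).
ΣA = 36331.32 mm², ΣAX̄ = 4547817.10 mm³, ΣAȲ = 3092521.26 mm³.
X̄ = 4547817.10/36331.32 = 125.18 mm; Ȳ = 3092521.26/36331.32 = 85.12 mm.

X̄ = 125.18 mm, Ȳ = 85.12 mm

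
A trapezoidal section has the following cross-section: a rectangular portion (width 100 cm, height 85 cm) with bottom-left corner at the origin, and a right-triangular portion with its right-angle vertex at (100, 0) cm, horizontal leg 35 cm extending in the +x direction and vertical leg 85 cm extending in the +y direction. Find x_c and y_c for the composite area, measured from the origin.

x_c = 59.18 cm, y_c = 40.39 cm

rectangular portion: A = 100 × 85 = 8500.00, centroid at (50.00, 42.50).
triangular portion: A = ½·35·85 = 1487.50, centroid at (111.67, 28.33).
ΣA = 9987.50 cm²
ΣAx_c = (8500.00)(50.00) + (1487.50)(111.67) = 591104.17 cm³
ΣAy_c = (8500.00)(42.50) + (1487.50)(28.33) = 403395.83 cm³
x_c = 591104.17 / 9987.50 = 59.18 cm
y_c = 403395.83 / 9987.50 = 40.39 cm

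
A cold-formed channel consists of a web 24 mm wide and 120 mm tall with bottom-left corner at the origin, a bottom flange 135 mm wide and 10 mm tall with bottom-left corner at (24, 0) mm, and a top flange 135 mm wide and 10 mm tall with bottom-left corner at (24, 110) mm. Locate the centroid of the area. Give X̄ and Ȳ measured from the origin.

Part | A | x̄ᵢ | ȳᵢ | A·x̄ᵢ | A·ȳᵢ
web | 2880.00 | 12.00 | 60.00 | 34560.00 | 172800.00
bottom flange | 1350.00 | 91.50 | 5.00 | 123525.00 | 6750.00
top flange | 1350.00 | 91.50 | 115.00 | 123525.00 | 155250.00
Σ | 5580.00 |  |  | 281610.00 | 334800.00
X̄ = 281610.00 / 5580.00 = 50.47 mm
Ȳ = 334800.00 / 5580.00 = 60.00 mm

X̄ = 50.47 mm, Ȳ = 60.00 mm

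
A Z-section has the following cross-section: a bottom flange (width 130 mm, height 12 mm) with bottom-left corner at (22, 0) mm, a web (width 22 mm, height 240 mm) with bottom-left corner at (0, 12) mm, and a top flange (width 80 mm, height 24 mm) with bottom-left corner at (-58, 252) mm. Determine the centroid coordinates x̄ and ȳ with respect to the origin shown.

x̄ = 18.18 mm, ȳ = 138.49 mm

bottom flange: A = 130 × 12 = 1560.00, centroid at (87.00, 6.00).
web: A = 22 × 240 = 5280.00, centroid at (11.00, 132.00).
top flange: A = 80 × 24 = 1920.00, centroid at (-18.00, 264.00).
ΣA = 8760.00 mm², ΣAx̄ = 159240.00 mm³, ΣAȳ = 1213200.00 mm³.
x̄ = 159240.00/8760.00 = 18.18 mm; ȳ = 1213200.00/8760.00 = 138.49 mm.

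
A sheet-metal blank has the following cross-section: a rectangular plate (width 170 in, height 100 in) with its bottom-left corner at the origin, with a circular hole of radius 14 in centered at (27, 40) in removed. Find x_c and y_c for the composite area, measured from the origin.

plate: A = 170 × 100 = 17000.00, centroid at (85.00, 50.00).
hole: A = −π·14² = -615.75, centroid at (27.00, 40.00).
ΣA = 16384.25 in², ΣAx_c = 1428374.69 in³, ΣAy_c = 825369.91 in³.
x_c = 1428374.69/16384.25 = 87.18 in; y_c = 825369.91/16384.25 = 50.38 in.

x_c = 87.18 in, y_c = 50.38 in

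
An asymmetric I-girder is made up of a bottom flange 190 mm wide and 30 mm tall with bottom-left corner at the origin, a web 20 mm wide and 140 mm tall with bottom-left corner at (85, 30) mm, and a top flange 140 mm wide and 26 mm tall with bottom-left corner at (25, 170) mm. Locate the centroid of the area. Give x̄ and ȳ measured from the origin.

x̄ = 95.00 mm, ȳ = 84.98 mm

Part | A | x̄ᵢ | ȳᵢ | A·x̄ᵢ | A·ȳᵢ
bottom flange | 5700.00 | 95.00 | 15.00 | 541500.00 | 85500.00
web | 2800.00 | 95.00 | 100.00 | 266000.00 | 280000.00
top flange | 3640.00 | 95.00 | 183.00 | 345800.00 | 666120.00
Σ | 12140.00 |  |  | 1153300.00 | 1031620.00
x̄ = 1153300.00 / 12140.00 = 95.00 mm
ȳ = 1031620.00 / 12140.00 = 84.98 mm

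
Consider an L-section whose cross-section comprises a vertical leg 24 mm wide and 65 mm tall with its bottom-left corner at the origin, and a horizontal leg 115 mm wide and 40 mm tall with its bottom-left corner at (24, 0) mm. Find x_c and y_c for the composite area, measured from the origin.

Part | A | x̄ᵢ | ȳᵢ | A·x̄ᵢ | A·ȳᵢ
vertical leg | 1560.00 | 12.00 | 32.50 | 18720.00 | 50700.00
horizontal leg | 4600.00 | 81.50 | 20.00 | 374900.00 | 92000.00
Σ | 6160.00 |  |  | 393620.00 | 142700.00
x_c = 393620.00 / 6160.00 = 63.90 mm
y_c = 142700.00 / 6160.00 = 23.17 mm

x_c = 63.90 mm, y_c = 23.17 mm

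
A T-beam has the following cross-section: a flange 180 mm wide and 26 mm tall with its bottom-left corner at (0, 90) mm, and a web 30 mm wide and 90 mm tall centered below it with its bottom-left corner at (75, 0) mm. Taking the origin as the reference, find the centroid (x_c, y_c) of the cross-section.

web: A = 30 × 90 = 2700.00, centroid at (90.00, 45.00).
flange: A = 180 × 26 = 4680.00, centroid at (90.00, 103.00).
ΣA = 7380.00 mm², ΣAx_c = 664200.00 mm³, ΣAy_c = 603540.00 mm³.
x_c = 664200.00/7380.00 = 90.00 mm; y_c = 603540.00/7380.00 = 81.78 mm.

x_c = 90.00 mm, y_c = 81.78 mm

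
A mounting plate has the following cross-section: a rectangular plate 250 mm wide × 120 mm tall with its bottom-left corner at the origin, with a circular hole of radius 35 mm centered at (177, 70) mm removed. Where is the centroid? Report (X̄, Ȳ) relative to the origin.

Part | A | x̄ᵢ | ȳᵢ | A·x̄ᵢ | A·ȳᵢ
plate | 30000.00 | 125.00 | 60.00 | 3750000.00 | 1800000.00
hole | -3848.45 | 177.00 | 70.00 | -681175.83 | -269391.57
Σ | 26151.55 |  |  | 3068824.17 | 1530608.43
X̄ = 3068824.17 / 26151.55 = 117.35 mm
Ȳ = 1530608.43 / 26151.55 = 58.53 mm

X̄ = 117.35 mm, Ȳ = 58.53 mm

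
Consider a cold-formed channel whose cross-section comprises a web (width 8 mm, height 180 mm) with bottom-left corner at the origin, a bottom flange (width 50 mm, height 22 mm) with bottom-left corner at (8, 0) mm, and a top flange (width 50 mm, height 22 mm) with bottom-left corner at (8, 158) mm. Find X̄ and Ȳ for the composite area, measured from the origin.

X̄ = 21.53 mm, Ȳ = 90.00 mm

Part | A | x̄ᵢ | ȳᵢ | A·x̄ᵢ | A·ȳᵢ
web | 1440.00 | 4.00 | 90.00 | 5760.00 | 129600.00
bottom flange | 1100.00 | 33.00 | 11.00 | 36300.00 | 12100.00
top flange | 1100.00 | 33.00 | 169.00 | 36300.00 | 185900.00
Σ | 3640.00 |  |  | 78360.00 | 327600.00
X̄ = 78360.00 / 3640.00 = 21.53 mm
Ȳ = 327600.00 / 3640.00 = 90.00 mm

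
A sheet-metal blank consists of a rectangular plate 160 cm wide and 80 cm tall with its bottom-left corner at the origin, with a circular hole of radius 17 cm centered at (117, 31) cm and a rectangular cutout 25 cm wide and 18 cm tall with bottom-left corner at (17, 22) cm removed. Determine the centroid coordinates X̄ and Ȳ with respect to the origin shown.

plate: A = 160 × 80 = 12800.00, centroid at (80.00, 40.00).
hole 1: A = −π·17² = -907.92, centroid at (117.00, 31.00).
hole 2: A = −(25 × 18) = -450.00, centroid at (29.50, 31.00).
ΣA = 11442.08 cm²
ΣAX̄ = (12800.00)(80.00) + (-907.92)(117.00) + (-450.00)(29.50) = 904498.33 cm³
ΣAȲ = (12800.00)(40.00) + (-907.92)(31.00) + (-450.00)(31.00) = 469904.47 cm³
X̄ = 904498.33 / 11442.08 = 79.05 cm
Ȳ = 469904.47 / 11442.08 = 41.07 cm

X̄ = 79.05 cm, Ȳ = 41.07 cm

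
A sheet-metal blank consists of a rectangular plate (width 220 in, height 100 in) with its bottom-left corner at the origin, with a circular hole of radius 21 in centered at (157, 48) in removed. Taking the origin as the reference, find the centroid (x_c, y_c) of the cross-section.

plate: A = 220 × 100 = 22000.00, centroid at (110.00, 50.00).
hole: A = −π·21² = -1385.44, centroid at (157.00, 48.00).
ΣA = 20614.56 in², ΣAx_c = 2202485.55 in³, ΣAy_c = 1033498.77 in³.
x_c = 2202485.55/20614.56 = 106.84 in; y_c = 1033498.77/20614.56 = 50.13 in.

x_c = 106.84 in, y_c = 50.13 in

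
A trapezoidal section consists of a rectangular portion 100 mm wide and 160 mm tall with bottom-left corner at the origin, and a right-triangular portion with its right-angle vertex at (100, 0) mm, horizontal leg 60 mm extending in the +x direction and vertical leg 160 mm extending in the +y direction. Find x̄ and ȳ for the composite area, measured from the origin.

rectangular portion: A = 100 × 160 = 16000.00, centroid at (50.00, 80.00).
triangular portion: A = ½·60·160 = 4800.00, centroid at (120.00, 53.33).
ΣA = 20800.00 mm²
ΣAx̄ = (16000.00)(50.00) + (4800.00)(120.00) = 1376000.00 mm³
ΣAȳ = (16000.00)(80.00) + (4800.00)(53.33) = 1536000.00 mm³
x̄ = 1376000.00 / 20800.00 = 66.15 mm
ȳ = 1536000.00 / 20800.00 = 73.85 mm

x̄ = 66.15 mm, ȳ = 73.85 mm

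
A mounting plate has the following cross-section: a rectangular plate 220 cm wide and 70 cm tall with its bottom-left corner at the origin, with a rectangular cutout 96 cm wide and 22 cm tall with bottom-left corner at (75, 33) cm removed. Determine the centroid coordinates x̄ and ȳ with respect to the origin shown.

x̄ = 107.93 cm, ȳ = 33.57 cm

Part | A | x̄ᵢ | ȳᵢ | A·x̄ᵢ | A·ȳᵢ
plate | 15400.00 | 110.00 | 35.00 | 1694000.00 | 539000.00
hole | -2112.00 | 123.00 | 44.00 | -259776.00 | -92928.00
Σ | 13288.00 |  |  | 1434224.00 | 446072.00
x̄ = 1434224.00 / 13288.00 = 107.93 cm
ȳ = 446072.00 / 13288.00 = 33.57 cm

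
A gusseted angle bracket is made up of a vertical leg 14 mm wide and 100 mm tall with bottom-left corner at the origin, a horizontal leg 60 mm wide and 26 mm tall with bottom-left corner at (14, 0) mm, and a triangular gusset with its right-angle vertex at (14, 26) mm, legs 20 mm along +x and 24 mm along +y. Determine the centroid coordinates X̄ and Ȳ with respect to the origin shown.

vertical leg: A = 14 × 100 = 1400.00, centroid at (7.00, 50.00).
horizontal leg: A = 60 × 26 = 1560.00, centroid at (44.00, 13.00).
gusset: A = ½·20·24 = 240.00, centroid at (20.67, 34.00).
ΣA = 3200.00 mm², ΣAX̄ = 83400.00 mm³, ΣAȲ = 98440.00 mm³.
X̄ = 83400.00/3200.00 = 26.06 mm; Ȳ = 98440.00/3200.00 = 30.76 mm.

X̄ = 26.06 mm, Ȳ = 30.76 mm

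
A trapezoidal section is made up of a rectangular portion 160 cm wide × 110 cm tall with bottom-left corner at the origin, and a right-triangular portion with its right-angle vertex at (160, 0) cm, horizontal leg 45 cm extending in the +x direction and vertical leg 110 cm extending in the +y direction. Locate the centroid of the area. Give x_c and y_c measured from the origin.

x_c = 91.71 cm, y_c = 52.74 cm

Part | A | x̄ᵢ | ȳᵢ | A·x̄ᵢ | A·ȳᵢ
rectangular portion | 17600.00 | 80.00 | 55.00 | 1408000.00 | 968000.00
triangular portion | 2475.00 | 175.00 | 36.67 | 433125.00 | 90750.00
Σ | 20075.00 |  |  | 1841125.00 | 1058750.00
x_c = 1841125.00 / 20075.00 = 91.71 cm
y_c = 1058750.00 / 20075.00 = 52.74 cm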